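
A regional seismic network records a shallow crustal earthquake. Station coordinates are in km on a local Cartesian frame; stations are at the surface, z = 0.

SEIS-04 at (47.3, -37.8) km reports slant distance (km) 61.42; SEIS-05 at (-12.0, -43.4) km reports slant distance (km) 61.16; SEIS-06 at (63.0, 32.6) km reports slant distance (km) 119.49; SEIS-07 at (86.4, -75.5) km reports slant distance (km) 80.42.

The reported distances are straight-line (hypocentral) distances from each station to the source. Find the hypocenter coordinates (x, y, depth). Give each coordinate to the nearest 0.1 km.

Each station gives a sphere (x−x_i)² + (y−y_i)² + z² = d_i² (stations at z=0).
Subtracting the SEIS-04 sphere from SEIS-05 and SEIS-06: z² cancels, leaving linear equations in x and y:
-118.6 x − 11.2 y = -1606.70
31.4 x + 140.8 y = -9139.81
Solving: x ≈ 20.101, y ≈ -69.396 km (keep extra digits for the depth step; rounded: 20.1, -69.4).
Then from the SEIS-04 sphere: z² = 61.42² − (x − 47.3)² − (y + 37.8)² with x = 20.101, y = -69.396, so z ≈ 45.103 ≈ 45.1 km.

(20.1, -69.4, 45.1)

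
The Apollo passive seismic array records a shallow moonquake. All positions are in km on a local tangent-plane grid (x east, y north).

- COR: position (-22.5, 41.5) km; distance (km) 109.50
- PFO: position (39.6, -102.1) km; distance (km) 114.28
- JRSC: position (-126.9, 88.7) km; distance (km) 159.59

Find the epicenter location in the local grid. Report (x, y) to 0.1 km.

Circle about each station: (x + 22.5)² + (y − 41.5)² = 109.50²; (x − 39.6)² + (y + 102.1)² = 114.28²; (x + 126.9)² + (y − 88.7)² = 159.59².
Subtracting the COR equation from the PFO and JRSC equations removes the quadratic terms:
124.2 x − 287.2 y = 8694.40
-208.8 x + 94.4 y = 8264.08
Solving the 2×2 system: x ≈ -66.2, y ≈ -58.9 km.

-66.2 km east, -58.9 km north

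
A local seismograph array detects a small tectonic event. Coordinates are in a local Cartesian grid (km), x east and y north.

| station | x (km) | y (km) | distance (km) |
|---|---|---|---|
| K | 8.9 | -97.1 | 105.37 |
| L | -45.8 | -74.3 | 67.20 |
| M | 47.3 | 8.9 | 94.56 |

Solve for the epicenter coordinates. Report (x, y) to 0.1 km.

x ≈ -45.9 km, y ≈ -7.1 km

Circle about each station: (x − 8.9)² + (y + 97.1)² = 105.37²; (x + 45.8)² + (y + 74.3)² = 67.20²; (x − 47.3)² + (y − 8.9)² = 94.56².
Subtracting the K equation from the L and M equations removes the quadratic terms:
-109.4 x + 45.6 y = 4697.51
76.8 x + 212.0 y = -5029.88
Solving the 2×2 system: x ≈ -45.9, y ≈ -7.1 km.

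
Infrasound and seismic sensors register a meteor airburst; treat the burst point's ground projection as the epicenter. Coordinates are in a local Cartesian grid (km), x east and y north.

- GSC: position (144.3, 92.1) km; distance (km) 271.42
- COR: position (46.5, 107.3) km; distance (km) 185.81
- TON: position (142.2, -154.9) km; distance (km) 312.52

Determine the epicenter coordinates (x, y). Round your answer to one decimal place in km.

(-117.2, 19.4)

Circle about each station: (x − 144.3)² + (y − 92.1)² = 271.42²; (x − 46.5)² + (y − 107.3)² = 185.81²; (x − 142.2)² + (y + 154.9)² = 312.52².
Subtracting pairs of circle equations eliminates x²+y² and gives linear equations (the radical axes):
-195.6 x + 30.4 y = 23514.10
-4.2 x − 494.0 y = -9089.98
Solving the 2×2 system: x ≈ -117.2, y ≈ 19.4 km.
Check against GSC (with the unrounded x, y): √((x − 144.3)²+(y − 92.1)²) = 271.42 ≈ 271.42 km. ✓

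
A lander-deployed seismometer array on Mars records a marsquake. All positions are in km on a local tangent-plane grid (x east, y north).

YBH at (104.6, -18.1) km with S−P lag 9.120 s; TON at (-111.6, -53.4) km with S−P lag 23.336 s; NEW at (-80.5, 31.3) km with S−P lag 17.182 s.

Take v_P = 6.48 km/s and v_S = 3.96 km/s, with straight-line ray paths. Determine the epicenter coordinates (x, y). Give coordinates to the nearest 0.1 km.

89.3 km east, 73.5 km north

Distance from S−P lag: d = Δt · v_P v_S / (v_P − v_S) = Δt · (6.48·3.96)/(6.48−3.96) ≈ 10.1829·Δt.
So d_YBH = 92.87, d_TON = 237.63, d_NEW = 174.96 km.
Circle about each station: (x − 104.6)² + (y + 18.1)² = 92.87²; (x + 111.6)² + (y + 53.4)² = 237.63²; (x + 80.5)² + (y − 31.3)² = 174.96².
Subtracting the YBH equation from the TON and NEW equations removes the quadratic terms:
-432.4 x − 70.6 y = -43805.83
-370.2 x + 98.8 y = -25794.99
Solving the 2×2 system: x ≈ 89.3, y ≈ 73.5 km.
Check against YBH (with the unrounded x, y): √((x − 104.6)²+(y + 18.1)²) = 92.90 ≈ 92.87 km. ✓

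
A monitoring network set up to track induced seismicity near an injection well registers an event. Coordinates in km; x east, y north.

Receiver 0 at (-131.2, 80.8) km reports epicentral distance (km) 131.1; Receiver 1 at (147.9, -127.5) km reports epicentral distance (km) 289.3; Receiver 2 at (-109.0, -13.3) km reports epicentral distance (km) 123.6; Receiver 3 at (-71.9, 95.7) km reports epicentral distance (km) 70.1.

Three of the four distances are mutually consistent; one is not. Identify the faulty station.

Solve using three stations at a time. Using Receiver 0, Receiver 1, Receiver 3 (subtract circle equations pairwise → linear system) gives (x, y) ≈ (-5.5, 117.8).
Distances from that point to each station vs reported:
  Receiver 0: calculated 131.0 vs reported 131.1 → residual 0.1 km
  Receiver 1: calculated 289.3 vs reported 289.3 → residual 0.0 km
  Receiver 2: calculated 167.0 vs reported 123.6 → residual 43.4 km
  Receiver 3: calculated 70.0 vs reported 70.1 → residual 0.1 km
Receiver 0, Receiver 1, Receiver 3 are mutually consistent (residuals ≈ 0); Receiver 2 is off by 43.4 km.

Receiver 2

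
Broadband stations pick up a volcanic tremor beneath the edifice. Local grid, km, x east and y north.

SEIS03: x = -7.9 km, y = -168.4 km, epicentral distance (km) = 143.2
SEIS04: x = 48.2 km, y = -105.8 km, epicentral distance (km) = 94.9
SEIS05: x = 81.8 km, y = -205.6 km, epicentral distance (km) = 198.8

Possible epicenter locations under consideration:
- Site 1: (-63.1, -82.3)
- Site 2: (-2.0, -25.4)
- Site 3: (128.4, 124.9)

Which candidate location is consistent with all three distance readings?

Site 2

For each candidate, compare |candidate − station| to the reported distance:
Site 1: residuals SEIS03 40.9, SEIS04 18.9, SEIS05 8.5 → max 40.9 km
Site 2: residuals SEIS03 0.1, SEIS04 0.1, SEIS05 0.1 → max 0.1 km
Site 3: residuals SEIS03 180.2, SEIS04 149.3, SEIS05 135.0 → max 180.2 km
Only Site 2 has all residuals ≈ 0.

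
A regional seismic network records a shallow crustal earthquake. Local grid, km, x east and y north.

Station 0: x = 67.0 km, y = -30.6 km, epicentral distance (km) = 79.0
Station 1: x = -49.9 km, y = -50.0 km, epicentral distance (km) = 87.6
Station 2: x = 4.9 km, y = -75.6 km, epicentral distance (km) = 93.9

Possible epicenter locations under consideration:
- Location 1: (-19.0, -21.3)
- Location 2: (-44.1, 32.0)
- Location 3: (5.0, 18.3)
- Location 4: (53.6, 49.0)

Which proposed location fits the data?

Location 3

For each candidate, compare |candidate − station| to the reported distance:
Location 1: residuals Station 0 7.5, Station 1 45.4, Station 2 34.6 → max 45.4 km
Location 2: residuals Station 0 48.5, Station 1 5.4, Station 2 24.3 → max 48.5 km
Location 3: residuals Station 0 0.0, Station 1 0.0, Station 2 0.0 → max 0.0 km
Location 4: residuals Station 0 1.7, Station 1 55.6, Station 2 39.9 → max 55.6 km
Only Location 3 has all residuals ≈ 0.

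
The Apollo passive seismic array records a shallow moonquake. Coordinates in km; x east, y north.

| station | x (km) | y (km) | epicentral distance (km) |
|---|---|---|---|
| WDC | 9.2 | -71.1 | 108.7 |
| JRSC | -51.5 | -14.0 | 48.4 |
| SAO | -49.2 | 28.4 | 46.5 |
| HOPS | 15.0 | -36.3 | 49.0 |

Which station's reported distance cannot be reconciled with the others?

Solve using three stations at a time. Using JRSC, SAO, HOPS (subtract circle equations pairwise → linear system) gives (x, y) ≈ (-7.9, 7.0).
Distances from that point to each station vs reported:
  WDC: calculated 80.0 vs reported 108.7 → residual 28.7 km
  JRSC: calculated 48.4 vs reported 48.4 → residual 0.0 km
  SAO: calculated 46.5 vs reported 46.5 → residual 0.0 km
  HOPS: calculated 49.0 vs reported 49.0 → residual 0.0 km
JRSC, SAO, HOPS are mutually consistent (residuals ≈ 0); WDC is off by 28.7 km.

WDC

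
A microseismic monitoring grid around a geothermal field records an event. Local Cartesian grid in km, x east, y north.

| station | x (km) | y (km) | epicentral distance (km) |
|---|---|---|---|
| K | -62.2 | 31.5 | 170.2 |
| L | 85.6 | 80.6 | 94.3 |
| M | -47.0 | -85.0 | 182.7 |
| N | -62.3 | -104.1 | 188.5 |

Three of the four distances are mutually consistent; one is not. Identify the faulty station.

M

Solve using three stations at a time. Using K, L, N (subtract circle equations pairwise → linear system) gives (x, y) ≈ (102.3, -12.2).
Distances from that point to each station vs reported:
  K: calculated 170.2 vs reported 170.2 → residual 0.0 km
  L: calculated 94.3 vs reported 94.3 → residual 0.0 km
  M: calculated 166.1 vs reported 182.7 → residual 16.6 km
  N: calculated 188.5 vs reported 188.5 → residual 0.0 km
K, L, N are mutually consistent (residuals ≈ 0); M is off by 16.6 km.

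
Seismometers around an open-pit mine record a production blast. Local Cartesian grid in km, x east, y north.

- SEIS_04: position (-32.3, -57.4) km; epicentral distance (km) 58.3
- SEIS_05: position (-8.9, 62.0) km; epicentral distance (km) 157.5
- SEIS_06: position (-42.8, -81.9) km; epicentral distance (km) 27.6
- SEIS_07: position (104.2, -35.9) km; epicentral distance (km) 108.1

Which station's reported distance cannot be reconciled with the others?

Solve using three stations at a time. Using SEIS_04, SEIS_05, SEIS_07 (subtract circle equations pairwise → linear system) gives (x, y) ≈ (13.0, -93.9).
Distances from that point to each station vs reported:
  SEIS_04: calculated 58.2 vs reported 58.3 → residual 0.1 km
  SEIS_05: calculated 157.5 vs reported 157.5 → residual 0.0 km
  SEIS_06: calculated 57.1 vs reported 27.6 → residual 29.5 km
  SEIS_07: calculated 108.1 vs reported 108.1 → residual 0.0 km
SEIS_04, SEIS_05, SEIS_07 are mutually consistent (residuals ≈ 0); SEIS_06 is off by 29.5 km.

SEIS_06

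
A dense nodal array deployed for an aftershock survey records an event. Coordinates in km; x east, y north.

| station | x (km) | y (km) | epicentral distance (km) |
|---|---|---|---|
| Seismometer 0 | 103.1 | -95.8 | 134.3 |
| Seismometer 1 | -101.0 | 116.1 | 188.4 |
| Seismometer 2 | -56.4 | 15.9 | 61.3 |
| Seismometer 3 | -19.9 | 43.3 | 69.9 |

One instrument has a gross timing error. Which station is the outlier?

Seismometer 1

Solve using three stations at a time. Using Seismometer 0, Seismometer 2, Seismometer 3 (subtract circle equations pairwise → linear system) gives (x, y) ≈ (-11.8, -26.2).
Distances from that point to each station vs reported:
  Seismometer 0: calculated 134.3 vs reported 134.3 → residual 0.0 km
  Seismometer 1: calculated 167.9 vs reported 188.4 → residual 20.5 km
  Seismometer 2: calculated 61.3 vs reported 61.3 → residual 0.0 km
  Seismometer 3: calculated 69.9 vs reported 69.9 → residual 0.0 km
Seismometer 0, Seismometer 2, Seismometer 3 are mutually consistent (residuals ≈ 0); Seismometer 1 is off by 20.5 km.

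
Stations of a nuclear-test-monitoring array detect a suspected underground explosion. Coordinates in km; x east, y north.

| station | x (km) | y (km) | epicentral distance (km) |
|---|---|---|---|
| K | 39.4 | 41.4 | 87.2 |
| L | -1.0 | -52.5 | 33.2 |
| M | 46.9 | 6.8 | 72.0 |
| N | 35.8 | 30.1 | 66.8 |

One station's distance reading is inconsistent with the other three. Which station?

N

Solve using three stations at a time. Using K, L, M (subtract circle equations pairwise → linear system) gives (x, y) ≈ (-18.1, -24.1).
Distances from that point to each station vs reported:
  K: calculated 87.2 vs reported 87.2 → residual 0.0 km
  L: calculated 33.1 vs reported 33.2 → residual 0.1 km
  M: calculated 72.0 vs reported 72.0 → residual 0.0 km
  N: calculated 76.4 vs reported 66.8 → residual 9.6 km
K, L, M are mutually consistent (residuals ≈ 0); N is off by 9.6 km.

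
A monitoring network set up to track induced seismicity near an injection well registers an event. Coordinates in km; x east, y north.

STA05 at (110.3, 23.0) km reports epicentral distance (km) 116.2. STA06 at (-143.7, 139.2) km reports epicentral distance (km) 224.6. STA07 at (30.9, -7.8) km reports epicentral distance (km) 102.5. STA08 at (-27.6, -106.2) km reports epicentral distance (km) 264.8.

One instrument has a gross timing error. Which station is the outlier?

Solve using three stations at a time. Using STA05, STA06, STA08 (subtract circle equations pairwise → linear system) gives (x, y) ≈ (80.8, 135.4).
Distances from that point to each station vs reported:
  STA05: calculated 116.2 vs reported 116.2 → residual 0.0 km
  STA06: calculated 224.6 vs reported 224.6 → residual 0.0 km
  STA07: calculated 151.6 vs reported 102.5 → residual 49.1 km
  STA08: calculated 264.8 vs reported 264.8 → residual 0.0 km
STA05, STA06, STA08 are mutually consistent (residuals ≈ 0); STA07 is off by 49.1 km.

STA07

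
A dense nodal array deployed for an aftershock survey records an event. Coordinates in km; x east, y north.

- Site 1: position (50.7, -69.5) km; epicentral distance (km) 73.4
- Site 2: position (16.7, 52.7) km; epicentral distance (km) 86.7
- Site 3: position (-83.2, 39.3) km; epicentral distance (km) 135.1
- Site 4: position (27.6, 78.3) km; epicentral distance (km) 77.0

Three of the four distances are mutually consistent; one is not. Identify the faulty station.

Solve using three stations at a time. Using Site 1, Site 3, Site 4 (subtract circle equations pairwise → linear system) gives (x, y) ≈ (47.2, 3.8).
Distances from that point to each station vs reported:
  Site 1: calculated 73.4 vs reported 73.4 → residual 0.0 km
  Site 2: calculated 57.6 vs reported 86.7 → residual 29.1 km
  Site 3: calculated 135.1 vs reported 135.1 → residual 0.0 km
  Site 4: calculated 77.0 vs reported 77.0 → residual 0.0 km
Site 1, Site 3, Site 4 are mutually consistent (residuals ≈ 0); Site 2 is off by 29.1 km.

Site 2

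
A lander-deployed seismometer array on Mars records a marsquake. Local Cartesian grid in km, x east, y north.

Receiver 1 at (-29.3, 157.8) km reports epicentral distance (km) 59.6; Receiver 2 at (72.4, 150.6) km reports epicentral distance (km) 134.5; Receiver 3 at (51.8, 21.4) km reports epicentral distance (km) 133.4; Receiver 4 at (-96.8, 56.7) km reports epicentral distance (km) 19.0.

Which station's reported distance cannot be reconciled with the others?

Receiver 4

Solve using three stations at a time. Using Receiver 1, Receiver 2, Receiver 3 (subtract circle equations pairwise → linear system) gives (x, y) ≈ (-53.5, 103.3).
Distances from that point to each station vs reported:
  Receiver 1: calculated 59.6 vs reported 59.6 → residual 0.0 km
  Receiver 2: calculated 134.5 vs reported 134.5 → residual 0.0 km
  Receiver 3: calculated 133.4 vs reported 133.4 → residual 0.0 km
  Receiver 4: calculated 63.6 vs reported 19.0 → residual 44.6 km
Receiver 1, Receiver 2, Receiver 3 are mutually consistent (residuals ≈ 0); Receiver 4 is off by 44.6 km.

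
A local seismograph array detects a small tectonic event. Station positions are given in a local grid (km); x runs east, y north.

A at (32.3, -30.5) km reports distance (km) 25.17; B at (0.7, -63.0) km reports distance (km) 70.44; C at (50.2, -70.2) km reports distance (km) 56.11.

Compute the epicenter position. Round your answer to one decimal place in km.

Circle about each station: (x − 32.3)² + (y + 30.5)² = 25.17²; (x − 0.7)² + (y + 63.0)² = 70.44²; (x − 50.2)² + (y + 70.2)² = 56.11².
Subtracting the A equation from the B and C equations removes the quadratic terms:
-63.2 x − 65.0 y = -2332.31
35.8 x − 79.4 y = 2959.74
Solving the 2×2 system: x ≈ 51.4, y ≈ -14.1 km.
Check against A (with the unrounded x, y): √((x − 32.3)²+(y + 30.5)²) = 25.18 ≈ 25.17 km. ✓

(51.4, -14.1)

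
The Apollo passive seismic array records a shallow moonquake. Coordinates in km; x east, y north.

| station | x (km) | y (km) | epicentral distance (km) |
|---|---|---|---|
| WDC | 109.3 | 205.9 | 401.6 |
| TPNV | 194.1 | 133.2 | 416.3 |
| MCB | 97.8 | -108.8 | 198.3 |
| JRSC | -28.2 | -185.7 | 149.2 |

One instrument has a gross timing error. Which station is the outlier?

MCB

Solve using three stations at a time. Using WDC, TPNV, JRSC (subtract circle equations pairwise → linear system) gives (x, y) ≈ (-150.5, -100.3).
Distances from that point to each station vs reported:
  WDC: calculated 401.6 vs reported 401.6 → residual 0.0 km
  TPNV: calculated 416.3 vs reported 416.3 → residual 0.0 km
  MCB: calculated 248.5 vs reported 198.3 → residual 50.2 km
  JRSC: calculated 149.2 vs reported 149.2 → residual 0.0 km
WDC, TPNV, JRSC are mutually consistent (residuals ≈ 0); MCB is off by 50.2 km.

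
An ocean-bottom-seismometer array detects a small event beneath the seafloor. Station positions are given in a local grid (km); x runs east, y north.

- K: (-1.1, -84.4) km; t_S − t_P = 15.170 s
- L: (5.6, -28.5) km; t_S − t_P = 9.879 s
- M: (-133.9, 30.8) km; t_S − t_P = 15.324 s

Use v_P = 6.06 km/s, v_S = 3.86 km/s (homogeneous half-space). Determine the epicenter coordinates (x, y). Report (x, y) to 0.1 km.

Distance from S−P lag: d = Δt · v_P v_S / (v_P − v_S) = Δt · (6.06·3.86)/(6.06−3.86) ≈ 10.6325·Δt.
So d_K = 161.30, d_L = 105.04, d_M = 162.93 km.
Circle about each station: (x + 1.1)² + (y + 84.4)² = 161.30²; (x − 5.6)² + (y + 28.5)² = 105.04²; (x + 133.9)² + (y − 30.8)² = 162.93².
Subtracting the K equation from the L and M equations removes the quadratic terms:
13.4 x + 111.8 y = 8703.33
-265.6 x + 230.4 y = 11224.79
Solving the 2×2 system: x ≈ 22.9, y ≈ 75.1 km.

(22.9, 75.1)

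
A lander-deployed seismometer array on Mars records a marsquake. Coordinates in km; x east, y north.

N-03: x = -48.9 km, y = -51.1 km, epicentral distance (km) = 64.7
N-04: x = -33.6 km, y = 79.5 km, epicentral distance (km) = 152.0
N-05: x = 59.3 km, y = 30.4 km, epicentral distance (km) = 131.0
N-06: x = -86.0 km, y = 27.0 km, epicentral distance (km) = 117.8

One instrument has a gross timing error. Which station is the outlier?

N-03

Solve using three stations at a time. Using N-04, N-05, N-06 (subtract circle equations pairwise → linear system) gives (x, y) ≈ (-22.3, -72.1).
Distances from that point to each station vs reported:
  N-03: calculated 33.9 vs reported 64.7 → residual 30.8 km
  N-04: calculated 152.0 vs reported 152.0 → residual 0.0 km
  N-05: calculated 131.0 vs reported 131.0 → residual 0.0 km
  N-06: calculated 117.8 vs reported 117.8 → residual 0.0 km
N-04, N-05, N-06 are mutually consistent (residuals ≈ 0); N-03 is off by 30.8 km.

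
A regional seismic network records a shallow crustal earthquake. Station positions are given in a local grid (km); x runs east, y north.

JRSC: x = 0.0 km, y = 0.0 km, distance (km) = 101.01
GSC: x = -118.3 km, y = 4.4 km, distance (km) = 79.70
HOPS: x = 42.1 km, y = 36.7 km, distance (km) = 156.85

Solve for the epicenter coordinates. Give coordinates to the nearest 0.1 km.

x ≈ -77.9 km, y ≈ -64.3 km

Circle about each station: x² + y² = 101.01²; (x + 118.3)² + (y − 4.4)² = 79.70²; (x − 42.1)² + (y − 36.7)² = 156.85².
Subtracting the JRSC equation from the GSC and HOPS equations removes the quadratic terms:
-236.6 x + 8.8 y = 17865.18
84.2 x + 73.4 y = -11279.60
Solving the 2×2 system: x ≈ -77.9, y ≈ -64.3 km.
Check against JRSC (with the unrounded x, y): √(x²+y²) = 101.02 ≈ 101.01 km. ✓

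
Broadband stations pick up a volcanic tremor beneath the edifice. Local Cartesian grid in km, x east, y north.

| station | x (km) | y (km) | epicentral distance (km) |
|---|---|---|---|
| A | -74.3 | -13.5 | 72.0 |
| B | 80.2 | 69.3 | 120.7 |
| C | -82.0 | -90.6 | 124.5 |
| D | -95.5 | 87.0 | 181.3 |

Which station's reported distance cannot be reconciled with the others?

A

Solve using three stations at a time. Using B, C, D (subtract circle equations pairwise → linear system) gives (x, y) ≈ (32.4, -41.5).
Distances from that point to each station vs reported:
  A: calculated 110.3 vs reported 72.0 → residual 38.3 km
  B: calculated 120.7 vs reported 120.7 → residual 0.0 km
  C: calculated 124.5 vs reported 124.5 → residual 0.0 km
  D: calculated 181.3 vs reported 181.3 → residual 0.0 km
B, C, D are mutually consistent (residuals ≈ 0); A is off by 38.3 km.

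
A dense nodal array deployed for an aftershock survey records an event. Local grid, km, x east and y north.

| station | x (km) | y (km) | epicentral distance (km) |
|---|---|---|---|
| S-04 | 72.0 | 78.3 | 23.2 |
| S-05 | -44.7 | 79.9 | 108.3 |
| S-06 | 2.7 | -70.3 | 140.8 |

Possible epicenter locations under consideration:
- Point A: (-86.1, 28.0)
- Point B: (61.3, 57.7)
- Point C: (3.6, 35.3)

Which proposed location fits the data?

Point B

For each candidate, compare |candidate − station| to the reported distance:
Point A: residuals S-04 142.7, S-05 41.9, S-06 8.3 → max 142.7 km
Point B: residuals S-04 0.0, S-05 0.0, S-06 0.0 → max 0.0 km
Point C: residuals S-04 57.6, S-05 42.6, S-06 35.2 → max 57.6 km
Only Point B has all residuals ≈ 0.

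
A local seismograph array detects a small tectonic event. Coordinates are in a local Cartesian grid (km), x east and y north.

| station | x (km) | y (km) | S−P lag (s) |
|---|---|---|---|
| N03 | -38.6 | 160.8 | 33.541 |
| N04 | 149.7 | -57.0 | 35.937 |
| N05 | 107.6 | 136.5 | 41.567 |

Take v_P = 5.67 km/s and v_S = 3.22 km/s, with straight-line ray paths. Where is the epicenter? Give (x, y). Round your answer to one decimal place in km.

Distance from S−P lag: d = Δt · v_P v_S / (v_P − v_S) = Δt · (5.67·3.22)/(5.67−3.22) ≈ 7.4520·Δt.
So d_N03 = 249.95, d_N04 = 267.80, d_N05 = 309.76 km.
Circle about each station: (x + 38.6)² + (y − 160.8)² = 249.95²; (x − 149.7)² + (y + 57.0)² = 267.80²; (x − 107.6)² + (y − 136.5)² = 309.76².
Subtracting pairs of circle equations eliminates x²+y² and gives linear equations (the radical axes):
376.6 x − 435.6 y = -10929.35
292.4 x − 48.6 y = -30612.85
Solving the 2×2 system: x ≈ -117.4, y ≈ -76.4 km.
Check against N03 (with the unrounded x, y): √((x + 38.6)²+(y − 160.8)²) = 249.95 ≈ 249.95 km. ✓

(-117.4, -76.4)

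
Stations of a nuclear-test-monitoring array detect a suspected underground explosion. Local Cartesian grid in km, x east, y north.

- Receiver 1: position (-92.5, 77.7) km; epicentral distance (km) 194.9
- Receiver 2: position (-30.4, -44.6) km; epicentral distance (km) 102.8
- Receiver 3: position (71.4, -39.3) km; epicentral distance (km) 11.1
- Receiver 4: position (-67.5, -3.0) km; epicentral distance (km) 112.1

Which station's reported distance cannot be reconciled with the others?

Receiver 4

Solve using three stations at a time. Using Receiver 1, Receiver 2, Receiver 3 (subtract circle equations pairwise → linear system) gives (x, y) ≈ (71.1, -28.2).
Distances from that point to each station vs reported:
  Receiver 1: calculated 194.9 vs reported 194.9 → residual 0.0 km
  Receiver 2: calculated 102.8 vs reported 102.8 → residual 0.0 km
  Receiver 3: calculated 11.1 vs reported 11.1 → residual 0.0 km
  Receiver 4: calculated 140.9 vs reported 112.1 → residual 28.8 km
Receiver 1, Receiver 2, Receiver 3 are mutually consistent (residuals ≈ 0); Receiver 4 is off by 28.8 km.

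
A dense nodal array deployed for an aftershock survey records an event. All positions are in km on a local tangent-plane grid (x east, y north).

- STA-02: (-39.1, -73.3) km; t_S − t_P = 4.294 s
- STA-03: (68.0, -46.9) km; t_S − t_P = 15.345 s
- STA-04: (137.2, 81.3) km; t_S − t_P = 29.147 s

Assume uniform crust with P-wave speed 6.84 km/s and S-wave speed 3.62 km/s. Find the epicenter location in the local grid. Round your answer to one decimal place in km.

x ≈ -49.9 km, y ≈ -42.1 km

Distance from S−P lag: d = Δt · v_P v_S / (v_P − v_S) = Δt · (6.84·3.62)/(6.84−3.62) ≈ 7.6897·Δt.
So d_STA-02 = 33.02, d_STA-03 = 118.00, d_STA-04 = 224.13 km.
Circle about each station: (x + 39.1)² + (y + 73.3)² = 33.02²; (x − 68.0)² + (y + 46.9)² = 118.00²; (x − 137.2)² + (y − 81.3)² = 224.13².
Subtracting the STA-02 equation from the STA-03 and STA-04 equations removes the quadratic terms:
214.2 x + 52.8 y = -12911.77
352.6 x + 309.2 y = -30612.11
Solving the 2×2 system: x ≈ -49.9, y ≈ -42.1 km.
Check against STA-02 (with the unrounded x, y): √((x + 39.1)²+(y + 73.3)²) = 33.02 ≈ 33.02 km. ✓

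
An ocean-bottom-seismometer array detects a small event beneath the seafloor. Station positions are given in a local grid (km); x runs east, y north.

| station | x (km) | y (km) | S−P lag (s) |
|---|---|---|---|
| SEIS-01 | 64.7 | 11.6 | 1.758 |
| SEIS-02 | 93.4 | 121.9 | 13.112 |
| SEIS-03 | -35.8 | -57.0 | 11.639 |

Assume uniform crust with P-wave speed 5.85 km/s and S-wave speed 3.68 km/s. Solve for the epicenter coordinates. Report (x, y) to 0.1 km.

Distance from S−P lag: d = Δt · v_P v_S / (v_P − v_S) = Δt · (5.85·3.68)/(5.85−3.68) ≈ 9.9207·Δt.
So d_SEIS-01 = 17.44, d_SEIS-02 = 130.08, d_SEIS-03 = 115.47 km.
Circle about each station: (x − 64.7)² + (y − 11.6)² = 17.44²; (x − 93.4)² + (y − 121.9)² = 130.08²; (x + 35.8)² + (y + 57.0)² = 115.47².
Subtracting pairs of circle equations eliminates x²+y² and gives linear equations (the radical axes):
57.4 x + 220.6 y = 2645.87
-201.0 x − 137.2 y = -12819.18
Solving the 2×2 system: x ≈ 67.6, y ≈ -5.6 km.
Check against SEIS-01 (with the unrounded x, y): √((x − 64.7)²+(y − 11.6)²) = 17.44 ≈ 17.44 km. ✓

x ≈ 67.6 km, y ≈ -5.6 km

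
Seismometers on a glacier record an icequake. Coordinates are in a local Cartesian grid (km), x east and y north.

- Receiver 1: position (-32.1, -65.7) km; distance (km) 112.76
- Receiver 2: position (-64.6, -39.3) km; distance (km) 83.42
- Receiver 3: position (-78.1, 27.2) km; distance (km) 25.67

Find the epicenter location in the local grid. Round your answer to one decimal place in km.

-58.6 km east, 43.9 km north

Circle about each station: (x + 32.1)² + (y + 65.7)² = 112.76²; (x + 64.6)² + (y + 39.3)² = 83.42²; (x + 78.1)² + (y − 27.2)² = 25.67².
Subtracting pairs of circle equations eliminates x²+y² and gives linear equations (the radical axes):
-65.0 x + 52.8 y = 6126.67
-92.0 x + 185.8 y = 13548.42
Solving the 2×2 system: x ≈ -58.6, y ≈ 43.9 km.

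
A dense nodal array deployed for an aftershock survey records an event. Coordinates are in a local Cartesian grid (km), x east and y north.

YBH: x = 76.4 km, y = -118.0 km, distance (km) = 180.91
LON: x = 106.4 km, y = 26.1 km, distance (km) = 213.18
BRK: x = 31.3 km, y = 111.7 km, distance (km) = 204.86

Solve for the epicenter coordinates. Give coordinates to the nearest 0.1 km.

(-92.0, -51.9)

Circle about each station: (x − 76.4)² + (y + 118.0)² = 180.91²; (x − 106.4)² + (y − 26.1)² = 213.18²; (x − 31.3)² + (y − 111.7)² = 204.86².
Subtracting pairs of circle equations eliminates x²+y² and gives linear equations (the radical axes):
60.0 x + 288.2 y = -20476.07
-90.2 x + 459.4 y = -15543.57
Solving the 2×2 system: x ≈ -92.0, y ≈ -51.9 km.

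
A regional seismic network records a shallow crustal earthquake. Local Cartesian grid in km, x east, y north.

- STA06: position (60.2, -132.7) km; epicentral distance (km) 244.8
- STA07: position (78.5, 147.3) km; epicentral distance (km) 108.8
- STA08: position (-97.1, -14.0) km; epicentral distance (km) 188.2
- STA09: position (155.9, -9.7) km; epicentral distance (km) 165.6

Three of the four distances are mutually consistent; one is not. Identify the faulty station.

STA07

Solve using three stations at a time. Using STA06, STA08, STA09 (subtract circle equations pairwise → linear system) gives (x, y) ≈ (43.1, 111.5).
Distances from that point to each station vs reported:
  STA06: calculated 244.8 vs reported 244.8 → residual 0.0 km
  STA07: calculated 50.4 vs reported 108.8 → residual 58.4 km
  STA08: calculated 188.1 vs reported 188.2 → residual 0.1 km
  STA09: calculated 165.5 vs reported 165.6 → residual 0.1 km
STA06, STA08, STA09 are mutually consistent (residuals ≈ 0); STA07 is off by 58.4 km.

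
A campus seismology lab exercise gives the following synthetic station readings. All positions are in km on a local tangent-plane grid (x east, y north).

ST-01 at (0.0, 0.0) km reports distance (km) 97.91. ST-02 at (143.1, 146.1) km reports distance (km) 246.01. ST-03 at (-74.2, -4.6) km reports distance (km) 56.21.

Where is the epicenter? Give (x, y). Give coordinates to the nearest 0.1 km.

-83.7 km east, 50.8 km north

Circle about each station: x² + y² = 97.91²; (x − 143.1)² + (y − 146.1)² = 246.01²; (x + 74.2)² + (y + 4.6)² = 56.21².
Subtracting the ST-01 equation from the ST-02 and ST-03 equations removes the quadratic terms:
286.2 x + 292.2 y = -9111.73
-148.4 x − 9.2 y = 11953.60
Solving the 2×2 system: x ≈ -83.7, y ≈ 50.8 km.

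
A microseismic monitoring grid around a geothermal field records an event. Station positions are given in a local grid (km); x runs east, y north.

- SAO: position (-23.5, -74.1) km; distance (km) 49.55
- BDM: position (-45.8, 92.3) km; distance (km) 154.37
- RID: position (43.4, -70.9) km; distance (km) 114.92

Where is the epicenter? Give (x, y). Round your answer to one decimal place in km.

-71.0 km east, -60.0 km north

Circle about each station: (x + 23.5)² + (y + 74.1)² = 49.55²; (x + 45.8)² + (y − 92.3)² = 154.37²; (x − 43.4)² + (y + 70.9)² = 114.92².
Subtracting the SAO equation from the BDM and RID equations removes the quadratic terms:
-44.6 x + 332.8 y = -16801.02
133.8 x + 6.4 y = -9884.09
Solving the 2×2 system: x ≈ -71.0, y ≈ -60.0 km.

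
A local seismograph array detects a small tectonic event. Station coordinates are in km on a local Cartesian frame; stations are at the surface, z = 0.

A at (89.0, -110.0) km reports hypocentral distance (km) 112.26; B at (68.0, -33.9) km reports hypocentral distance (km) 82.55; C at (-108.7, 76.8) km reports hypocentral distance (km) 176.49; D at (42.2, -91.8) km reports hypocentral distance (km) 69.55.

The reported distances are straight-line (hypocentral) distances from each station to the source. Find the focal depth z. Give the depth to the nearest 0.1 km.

Each station gives a sphere (x−x_i)² + (y−y_i)² + z² = d_i² (stations at z=0).
Subtracting the A sphere from B and C: z² cancels, leaving linear equations in x and y:
-42.0 x + 152.2 y = -8459.98
-395.4 x + 373.6 y = -20853.48
Solving: x ≈ 0.298, y ≈ -55.502 km (keep extra digits for the depth step; rounded: 0.3, -55.5).
Then from the A sphere: z² = 112.26² − (x − 89.0)² − (y + 110.0)² with x = 0.298, y = -55.502, so z ≈ 42.003 ≈ 42.0 km.

z ≈ 42.0 km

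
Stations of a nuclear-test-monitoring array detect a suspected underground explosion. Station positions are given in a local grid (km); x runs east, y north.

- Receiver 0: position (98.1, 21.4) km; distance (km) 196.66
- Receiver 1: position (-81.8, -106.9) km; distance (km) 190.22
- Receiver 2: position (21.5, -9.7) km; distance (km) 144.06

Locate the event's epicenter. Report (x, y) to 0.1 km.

Circle about each station: (x − 98.1)² + (y − 21.4)² = 196.66²; (x + 81.8)² + (y + 106.9)² = 190.22²; (x − 21.5)² + (y + 9.7)² = 144.06².
Subtracting the Receiver 0 equation from the Receiver 1 and Receiver 2 equations removes the quadratic terms:
-359.8 x − 256.6 y = 10528.79
-153.2 x − 62.2 y = 8396.64
Solving the 2×2 system: x ≈ -88.6, y ≈ 83.2 km.
Check against Receiver 0 (with the unrounded x, y): √((x − 98.1)²+(y − 21.4)²) = 196.63 ≈ 196.66 km. ✓

(-88.6, 83.2)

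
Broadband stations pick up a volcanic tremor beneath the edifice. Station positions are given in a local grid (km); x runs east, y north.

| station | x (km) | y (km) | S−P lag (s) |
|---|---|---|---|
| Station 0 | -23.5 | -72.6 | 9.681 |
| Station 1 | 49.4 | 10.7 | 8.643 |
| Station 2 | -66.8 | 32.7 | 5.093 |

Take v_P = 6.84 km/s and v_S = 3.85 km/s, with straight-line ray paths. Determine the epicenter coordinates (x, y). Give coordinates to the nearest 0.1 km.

(-26.7, 12.6)

Distance from S−P lag: d = Δt · v_P v_S / (v_P − v_S) = Δt · (6.84·3.85)/(6.84−3.85) ≈ 8.8074·Δt.
So d_Station 0 = 85.26, d_Station 1 = 76.12, d_Station 2 = 44.86 km.
Circle about each station: (x + 23.5)² + (y + 72.6)² = 85.26²; (x − 49.4)² + (y − 10.7)² = 76.12²; (x + 66.8)² + (y − 32.7)² = 44.86².
Subtracting pairs of circle equations eliminates x²+y² and gives linear equations (the radical axes):
145.8 x + 166.6 y = -1793.15
-86.6 x + 210.6 y = 4965.37
Solving the 2×2 system: x ≈ -26.7, y ≈ 12.6 km.
Check against Station 0 (with the unrounded x, y): √((x + 23.5)²+(y + 72.6)²) = 85.26 ≈ 85.26 km. ✓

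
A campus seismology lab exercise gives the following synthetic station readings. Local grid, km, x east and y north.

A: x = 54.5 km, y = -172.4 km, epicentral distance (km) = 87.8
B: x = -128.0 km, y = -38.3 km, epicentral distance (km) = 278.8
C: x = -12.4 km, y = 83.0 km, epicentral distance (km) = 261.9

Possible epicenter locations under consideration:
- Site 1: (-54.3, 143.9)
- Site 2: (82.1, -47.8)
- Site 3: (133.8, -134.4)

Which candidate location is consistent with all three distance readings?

Site 3

For each candidate, compare |candidate − station| to the reported distance:
Site 1: residuals A 246.7, B 82.3, C 188.0 → max 246.7 km
Site 2: residuals A 39.8, B 68.5, C 100.5 → max 100.5 km
Site 3: residuals A 0.1, B 0.1, C 0.1 → max 0.1 km
Only Site 3 has all residuals ≈ 0.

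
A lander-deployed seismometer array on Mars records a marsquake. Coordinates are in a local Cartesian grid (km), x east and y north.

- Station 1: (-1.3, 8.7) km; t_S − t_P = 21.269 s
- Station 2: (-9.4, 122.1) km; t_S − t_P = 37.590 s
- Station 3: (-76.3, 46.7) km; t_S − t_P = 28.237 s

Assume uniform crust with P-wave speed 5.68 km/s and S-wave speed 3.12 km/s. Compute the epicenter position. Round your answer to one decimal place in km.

x ≈ -12.6 km, y ≈ -138.1 km

Distance from S−P lag: d = Δt · v_P v_S / (v_P − v_S) = Δt · (5.68·3.12)/(5.68−3.12) ≈ 6.9225·Δt.
So d_Station 1 = 147.23, d_Station 2 = 260.22, d_Station 3 = 195.47 km.
Circle about each station: (x + 1.3)² + (y − 8.7)² = 147.23²; (x + 9.4)² + (y − 122.1)² = 260.22²; (x + 76.3)² + (y − 46.7)² = 195.47².
Subtracting the Station 1 equation from the Station 2 and Station 3 equations removes the quadratic terms:
-16.2 x + 226.8 y = -31118.39
-150.0 x + 76.0 y = -8606.65
Solving the 2×2 system: x ≈ -12.6, y ≈ -138.1 km.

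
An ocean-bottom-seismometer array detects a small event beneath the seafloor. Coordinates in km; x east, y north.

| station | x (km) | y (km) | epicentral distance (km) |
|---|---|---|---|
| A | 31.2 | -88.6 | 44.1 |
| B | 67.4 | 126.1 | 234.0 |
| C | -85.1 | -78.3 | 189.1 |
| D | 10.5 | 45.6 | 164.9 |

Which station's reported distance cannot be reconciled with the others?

Solve using three stations at a time. Using A, B, D (subtract circle equations pairwise → linear system) gives (x, y) ≈ (70.8, -107.9).
Distances from that point to each station vs reported:
  A: calculated 44.0 vs reported 44.1 → residual 0.1 km
  B: calculated 234.0 vs reported 234.0 → residual 0.0 km
  C: calculated 158.7 vs reported 189.1 → residual 30.4 km
  D: calculated 164.9 vs reported 164.9 → residual 0.0 km
A, B, D are mutually consistent (residuals ≈ 0); C is off by 30.4 km.

C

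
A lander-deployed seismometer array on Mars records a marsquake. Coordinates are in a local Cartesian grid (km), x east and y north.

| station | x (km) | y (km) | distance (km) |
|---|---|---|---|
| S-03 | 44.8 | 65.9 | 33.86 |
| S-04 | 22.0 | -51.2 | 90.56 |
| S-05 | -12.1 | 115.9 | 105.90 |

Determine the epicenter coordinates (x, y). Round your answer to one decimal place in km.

(54.3, 33.4)

Circle about each station: (x − 44.8)² + (y − 65.9)² = 33.86²; (x − 22.0)² + (y + 51.2)² = 90.56²; (x + 12.1)² + (y − 115.9)² = 105.90².
Subtracting the S-03 equation from the S-04 and S-05 equations removes the quadratic terms:
-45.6 x − 234.2 y = -10299.02
-113.8 x + 100.0 y = -2838.94
Solving the 2×2 system: x ≈ 54.3, y ≈ 33.4 km.
Check against S-03 (with the unrounded x, y): √((x − 44.8)²+(y − 65.9)²) = 33.86 ≈ 33.86 km. ✓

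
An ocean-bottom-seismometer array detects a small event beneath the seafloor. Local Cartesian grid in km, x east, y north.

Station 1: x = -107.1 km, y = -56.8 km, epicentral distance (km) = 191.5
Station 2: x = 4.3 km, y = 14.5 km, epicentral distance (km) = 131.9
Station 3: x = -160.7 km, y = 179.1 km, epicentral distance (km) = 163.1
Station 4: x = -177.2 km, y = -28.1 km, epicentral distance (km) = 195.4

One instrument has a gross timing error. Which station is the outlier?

Station 3

Solve using three stations at a time. Using Station 1, Station 2, Station 4 (subtract circle equations pairwise → linear system) gives (x, y) ≈ (-61.1, 129.2).
Distances from that point to each station vs reported:
  Station 1: calculated 191.6 vs reported 191.5 → residual 0.1 km
  Station 2: calculated 132.0 vs reported 131.9 → residual 0.1 km
  Station 3: calculated 111.4 vs reported 163.1 → residual 51.7 km
  Station 4: calculated 195.5 vs reported 195.4 → residual 0.1 km
Station 1, Station 2, Station 4 are mutually consistent (residuals ≈ 0); Station 3 is off by 51.7 km.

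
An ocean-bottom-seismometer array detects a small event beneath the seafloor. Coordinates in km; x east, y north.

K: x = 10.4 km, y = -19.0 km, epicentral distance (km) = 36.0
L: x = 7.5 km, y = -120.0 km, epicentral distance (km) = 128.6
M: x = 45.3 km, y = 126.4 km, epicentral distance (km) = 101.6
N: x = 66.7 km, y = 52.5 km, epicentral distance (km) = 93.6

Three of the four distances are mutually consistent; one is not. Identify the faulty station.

M

Solve using three stations at a time. Using K, L, N (subtract circle equations pairwise → linear system) gives (x, y) ≈ (-14.9, 6.6).
Distances from that point to each station vs reported:
  K: calculated 36.0 vs reported 36.0 → residual 0.0 km
  L: calculated 128.6 vs reported 128.6 → residual 0.0 km
  M: calculated 134.0 vs reported 101.6 → residual 32.4 km
  N: calculated 93.6 vs reported 93.6 → residual 0.0 km
K, L, N are mutually consistent (residuals ≈ 0); M is off by 32.4 km.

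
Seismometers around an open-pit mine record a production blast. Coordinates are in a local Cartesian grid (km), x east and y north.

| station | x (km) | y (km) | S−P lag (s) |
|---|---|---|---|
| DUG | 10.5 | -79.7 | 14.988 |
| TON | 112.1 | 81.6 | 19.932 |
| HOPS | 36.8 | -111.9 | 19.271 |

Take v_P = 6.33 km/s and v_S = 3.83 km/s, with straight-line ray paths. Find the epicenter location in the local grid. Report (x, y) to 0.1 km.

-76.0 km east, 37.1 km north

Distance from S−P lag: d = Δt · v_P v_S / (v_P − v_S) = Δt · (6.33·3.83)/(6.33−3.83) ≈ 9.6976·Δt.
So d_DUG = 145.35, d_TON = 193.29, d_HOPS = 186.88 km.
Circle about each station: (x − 10.5)² + (y + 79.7)² = 145.35²; (x − 112.1)² + (y − 81.6)² = 193.29²; (x − 36.8)² + (y + 111.9)² = 186.88².
Subtracting the DUG equation from the TON and HOPS equations removes the quadratic terms:
203.2 x + 322.6 y = -3471.77
52.6 x − 64.4 y = -6384.00
Solving the 2×2 system: x ≈ -76.0, y ≈ 37.1 km.
Check against DUG (with the unrounded x, y): √((x − 10.5)²+(y + 79.7)²) = 145.31 ≈ 145.35 km. ✓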